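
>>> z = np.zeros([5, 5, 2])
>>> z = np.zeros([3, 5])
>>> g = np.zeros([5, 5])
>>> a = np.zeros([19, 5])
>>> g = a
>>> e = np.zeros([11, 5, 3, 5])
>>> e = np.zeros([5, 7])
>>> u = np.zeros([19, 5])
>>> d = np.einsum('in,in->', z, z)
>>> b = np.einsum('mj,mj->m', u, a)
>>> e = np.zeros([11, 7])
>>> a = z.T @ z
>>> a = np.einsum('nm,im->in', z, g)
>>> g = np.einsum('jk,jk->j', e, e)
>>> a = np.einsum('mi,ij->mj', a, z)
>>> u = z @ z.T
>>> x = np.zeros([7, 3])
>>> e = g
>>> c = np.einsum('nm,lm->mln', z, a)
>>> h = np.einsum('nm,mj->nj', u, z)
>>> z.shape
(3, 5)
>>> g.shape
(11,)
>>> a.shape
(19, 5)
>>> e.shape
(11,)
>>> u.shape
(3, 3)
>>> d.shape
()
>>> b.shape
(19,)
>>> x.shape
(7, 3)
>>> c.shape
(5, 19, 3)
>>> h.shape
(3, 5)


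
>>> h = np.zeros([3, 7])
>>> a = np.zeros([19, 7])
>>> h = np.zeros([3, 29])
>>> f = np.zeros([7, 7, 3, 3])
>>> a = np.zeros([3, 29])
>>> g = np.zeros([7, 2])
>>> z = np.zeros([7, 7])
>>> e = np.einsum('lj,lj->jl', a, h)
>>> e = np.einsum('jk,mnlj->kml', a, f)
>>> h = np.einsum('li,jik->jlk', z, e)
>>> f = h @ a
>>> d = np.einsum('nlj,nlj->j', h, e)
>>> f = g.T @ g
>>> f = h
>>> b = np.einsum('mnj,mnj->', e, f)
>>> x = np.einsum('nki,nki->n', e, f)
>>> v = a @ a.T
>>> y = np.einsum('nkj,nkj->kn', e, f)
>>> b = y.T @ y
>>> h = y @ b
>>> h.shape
(7, 29)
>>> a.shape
(3, 29)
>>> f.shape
(29, 7, 3)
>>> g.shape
(7, 2)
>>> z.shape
(7, 7)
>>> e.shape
(29, 7, 3)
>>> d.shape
(3,)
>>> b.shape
(29, 29)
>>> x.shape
(29,)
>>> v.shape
(3, 3)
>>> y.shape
(7, 29)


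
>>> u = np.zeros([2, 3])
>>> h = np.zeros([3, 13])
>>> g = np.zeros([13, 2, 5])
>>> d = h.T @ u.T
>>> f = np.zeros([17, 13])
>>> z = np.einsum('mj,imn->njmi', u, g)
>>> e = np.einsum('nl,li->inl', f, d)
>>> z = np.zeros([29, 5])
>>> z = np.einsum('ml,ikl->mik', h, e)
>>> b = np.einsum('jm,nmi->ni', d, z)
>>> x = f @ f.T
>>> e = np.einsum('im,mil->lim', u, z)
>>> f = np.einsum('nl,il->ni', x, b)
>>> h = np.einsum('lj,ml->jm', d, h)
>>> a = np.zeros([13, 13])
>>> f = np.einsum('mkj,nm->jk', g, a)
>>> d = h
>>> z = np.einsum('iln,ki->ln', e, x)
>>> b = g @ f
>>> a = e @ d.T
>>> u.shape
(2, 3)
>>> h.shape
(2, 3)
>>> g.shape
(13, 2, 5)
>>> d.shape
(2, 3)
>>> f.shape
(5, 2)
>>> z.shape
(2, 3)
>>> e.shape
(17, 2, 3)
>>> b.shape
(13, 2, 2)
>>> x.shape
(17, 17)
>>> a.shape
(17, 2, 2)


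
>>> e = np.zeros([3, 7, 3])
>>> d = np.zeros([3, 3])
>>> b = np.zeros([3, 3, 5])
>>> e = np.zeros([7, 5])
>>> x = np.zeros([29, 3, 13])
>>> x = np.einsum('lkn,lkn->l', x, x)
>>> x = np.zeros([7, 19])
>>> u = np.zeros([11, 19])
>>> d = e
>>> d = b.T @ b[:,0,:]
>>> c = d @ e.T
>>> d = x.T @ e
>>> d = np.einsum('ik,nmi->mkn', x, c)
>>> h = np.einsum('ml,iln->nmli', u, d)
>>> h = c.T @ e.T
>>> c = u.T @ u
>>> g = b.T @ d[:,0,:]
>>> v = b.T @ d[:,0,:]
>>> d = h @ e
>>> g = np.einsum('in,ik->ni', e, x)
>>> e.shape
(7, 5)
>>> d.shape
(7, 3, 5)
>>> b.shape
(3, 3, 5)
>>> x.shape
(7, 19)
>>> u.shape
(11, 19)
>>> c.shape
(19, 19)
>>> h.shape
(7, 3, 7)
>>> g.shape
(5, 7)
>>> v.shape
(5, 3, 5)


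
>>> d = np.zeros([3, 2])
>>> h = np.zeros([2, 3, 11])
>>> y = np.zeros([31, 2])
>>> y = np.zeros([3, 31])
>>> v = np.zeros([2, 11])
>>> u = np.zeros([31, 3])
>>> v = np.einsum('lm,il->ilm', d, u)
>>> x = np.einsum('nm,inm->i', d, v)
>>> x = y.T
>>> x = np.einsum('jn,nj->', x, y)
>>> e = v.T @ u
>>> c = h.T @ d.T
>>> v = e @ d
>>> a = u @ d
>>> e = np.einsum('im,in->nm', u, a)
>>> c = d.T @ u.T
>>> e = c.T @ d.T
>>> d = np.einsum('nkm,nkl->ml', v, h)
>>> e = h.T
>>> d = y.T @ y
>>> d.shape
(31, 31)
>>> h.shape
(2, 3, 11)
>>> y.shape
(3, 31)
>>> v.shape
(2, 3, 2)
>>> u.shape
(31, 3)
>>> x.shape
()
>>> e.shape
(11, 3, 2)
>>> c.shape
(2, 31)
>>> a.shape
(31, 2)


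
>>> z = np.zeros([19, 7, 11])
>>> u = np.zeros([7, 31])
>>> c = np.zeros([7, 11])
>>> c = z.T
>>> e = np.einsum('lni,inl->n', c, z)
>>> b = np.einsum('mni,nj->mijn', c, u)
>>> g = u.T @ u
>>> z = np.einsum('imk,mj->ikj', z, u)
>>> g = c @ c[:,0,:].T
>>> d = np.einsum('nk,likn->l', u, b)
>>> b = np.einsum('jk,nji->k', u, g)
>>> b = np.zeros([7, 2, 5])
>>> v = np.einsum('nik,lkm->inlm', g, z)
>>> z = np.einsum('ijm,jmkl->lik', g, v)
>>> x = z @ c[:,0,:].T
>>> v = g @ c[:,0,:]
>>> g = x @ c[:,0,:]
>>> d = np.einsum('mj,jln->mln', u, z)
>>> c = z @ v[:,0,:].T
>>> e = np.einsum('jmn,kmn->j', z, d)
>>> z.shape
(31, 11, 19)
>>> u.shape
(7, 31)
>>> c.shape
(31, 11, 11)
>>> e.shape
(31,)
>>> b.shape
(7, 2, 5)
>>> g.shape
(31, 11, 19)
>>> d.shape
(7, 11, 19)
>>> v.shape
(11, 7, 19)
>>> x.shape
(31, 11, 11)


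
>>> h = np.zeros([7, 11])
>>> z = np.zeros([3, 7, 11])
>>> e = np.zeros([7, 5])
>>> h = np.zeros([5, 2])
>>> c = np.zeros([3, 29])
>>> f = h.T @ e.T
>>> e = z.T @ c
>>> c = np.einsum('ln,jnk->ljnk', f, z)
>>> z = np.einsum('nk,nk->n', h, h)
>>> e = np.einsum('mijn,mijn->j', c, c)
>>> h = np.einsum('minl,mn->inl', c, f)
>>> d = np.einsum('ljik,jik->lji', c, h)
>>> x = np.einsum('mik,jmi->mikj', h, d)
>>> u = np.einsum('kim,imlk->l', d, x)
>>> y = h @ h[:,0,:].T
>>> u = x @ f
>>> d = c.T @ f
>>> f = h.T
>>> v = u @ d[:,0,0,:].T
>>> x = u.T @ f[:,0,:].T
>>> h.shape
(3, 7, 11)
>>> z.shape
(5,)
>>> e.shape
(7,)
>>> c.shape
(2, 3, 7, 11)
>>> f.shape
(11, 7, 3)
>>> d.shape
(11, 7, 3, 7)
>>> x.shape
(7, 11, 7, 11)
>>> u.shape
(3, 7, 11, 7)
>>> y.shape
(3, 7, 3)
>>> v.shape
(3, 7, 11, 11)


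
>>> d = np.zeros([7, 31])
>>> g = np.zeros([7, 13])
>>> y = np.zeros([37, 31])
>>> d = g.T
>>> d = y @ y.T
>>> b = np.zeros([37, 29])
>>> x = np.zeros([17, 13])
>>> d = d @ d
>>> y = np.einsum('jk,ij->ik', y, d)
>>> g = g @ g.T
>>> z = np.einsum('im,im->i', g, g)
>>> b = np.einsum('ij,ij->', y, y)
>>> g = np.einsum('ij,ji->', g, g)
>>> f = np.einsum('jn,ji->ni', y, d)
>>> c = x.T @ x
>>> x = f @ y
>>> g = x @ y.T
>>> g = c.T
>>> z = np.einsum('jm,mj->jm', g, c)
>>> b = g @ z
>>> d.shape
(37, 37)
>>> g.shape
(13, 13)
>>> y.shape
(37, 31)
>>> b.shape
(13, 13)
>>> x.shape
(31, 31)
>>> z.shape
(13, 13)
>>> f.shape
(31, 37)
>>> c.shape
(13, 13)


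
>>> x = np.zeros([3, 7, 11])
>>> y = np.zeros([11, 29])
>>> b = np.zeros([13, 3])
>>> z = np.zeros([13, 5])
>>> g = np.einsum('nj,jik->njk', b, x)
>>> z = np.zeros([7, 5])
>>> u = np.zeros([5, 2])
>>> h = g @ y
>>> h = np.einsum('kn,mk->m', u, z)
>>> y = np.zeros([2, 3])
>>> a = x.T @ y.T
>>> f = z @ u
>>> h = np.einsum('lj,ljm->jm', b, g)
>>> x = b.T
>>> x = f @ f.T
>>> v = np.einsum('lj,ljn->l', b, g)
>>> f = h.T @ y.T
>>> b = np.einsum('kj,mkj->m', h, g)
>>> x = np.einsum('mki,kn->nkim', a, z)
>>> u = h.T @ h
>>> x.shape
(5, 7, 2, 11)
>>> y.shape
(2, 3)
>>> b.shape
(13,)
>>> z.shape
(7, 5)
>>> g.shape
(13, 3, 11)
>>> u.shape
(11, 11)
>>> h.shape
(3, 11)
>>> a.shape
(11, 7, 2)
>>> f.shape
(11, 2)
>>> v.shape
(13,)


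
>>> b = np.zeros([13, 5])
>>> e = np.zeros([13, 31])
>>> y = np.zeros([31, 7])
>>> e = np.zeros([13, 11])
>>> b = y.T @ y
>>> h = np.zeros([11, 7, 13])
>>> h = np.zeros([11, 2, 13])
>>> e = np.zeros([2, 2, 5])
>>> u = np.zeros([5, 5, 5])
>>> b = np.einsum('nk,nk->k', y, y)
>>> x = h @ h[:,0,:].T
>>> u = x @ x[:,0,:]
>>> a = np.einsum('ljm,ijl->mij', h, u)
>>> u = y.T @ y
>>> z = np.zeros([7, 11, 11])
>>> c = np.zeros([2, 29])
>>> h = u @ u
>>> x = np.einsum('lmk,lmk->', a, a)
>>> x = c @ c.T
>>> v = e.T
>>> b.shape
(7,)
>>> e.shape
(2, 2, 5)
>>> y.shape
(31, 7)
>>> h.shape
(7, 7)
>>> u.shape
(7, 7)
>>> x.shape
(2, 2)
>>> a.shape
(13, 11, 2)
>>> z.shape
(7, 11, 11)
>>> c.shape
(2, 29)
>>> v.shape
(5, 2, 2)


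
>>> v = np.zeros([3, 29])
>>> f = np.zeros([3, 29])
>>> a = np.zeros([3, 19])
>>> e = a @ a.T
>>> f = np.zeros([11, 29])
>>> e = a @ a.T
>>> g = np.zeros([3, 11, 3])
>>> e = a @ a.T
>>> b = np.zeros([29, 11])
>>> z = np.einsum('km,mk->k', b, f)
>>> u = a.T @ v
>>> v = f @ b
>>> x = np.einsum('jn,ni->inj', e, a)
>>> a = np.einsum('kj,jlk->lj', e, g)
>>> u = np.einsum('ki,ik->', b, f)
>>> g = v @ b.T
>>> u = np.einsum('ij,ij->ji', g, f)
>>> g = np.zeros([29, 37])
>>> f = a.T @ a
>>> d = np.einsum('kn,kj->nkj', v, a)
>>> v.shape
(11, 11)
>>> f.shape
(3, 3)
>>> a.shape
(11, 3)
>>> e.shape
(3, 3)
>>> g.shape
(29, 37)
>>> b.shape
(29, 11)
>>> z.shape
(29,)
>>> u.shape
(29, 11)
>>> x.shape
(19, 3, 3)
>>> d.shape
(11, 11, 3)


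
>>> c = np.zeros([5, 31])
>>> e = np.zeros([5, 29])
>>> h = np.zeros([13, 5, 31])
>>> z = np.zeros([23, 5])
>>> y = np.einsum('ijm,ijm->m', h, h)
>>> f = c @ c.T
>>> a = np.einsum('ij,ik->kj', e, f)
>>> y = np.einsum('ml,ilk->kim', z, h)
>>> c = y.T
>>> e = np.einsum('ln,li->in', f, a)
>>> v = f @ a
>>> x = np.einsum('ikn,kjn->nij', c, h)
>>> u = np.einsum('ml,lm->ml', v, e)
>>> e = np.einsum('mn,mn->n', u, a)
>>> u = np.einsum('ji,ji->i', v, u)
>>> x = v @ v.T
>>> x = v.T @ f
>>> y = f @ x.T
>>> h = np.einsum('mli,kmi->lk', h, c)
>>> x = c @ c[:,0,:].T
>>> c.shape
(23, 13, 31)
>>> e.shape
(29,)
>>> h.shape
(5, 23)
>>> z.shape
(23, 5)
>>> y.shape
(5, 29)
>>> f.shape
(5, 5)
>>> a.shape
(5, 29)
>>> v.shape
(5, 29)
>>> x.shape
(23, 13, 23)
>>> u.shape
(29,)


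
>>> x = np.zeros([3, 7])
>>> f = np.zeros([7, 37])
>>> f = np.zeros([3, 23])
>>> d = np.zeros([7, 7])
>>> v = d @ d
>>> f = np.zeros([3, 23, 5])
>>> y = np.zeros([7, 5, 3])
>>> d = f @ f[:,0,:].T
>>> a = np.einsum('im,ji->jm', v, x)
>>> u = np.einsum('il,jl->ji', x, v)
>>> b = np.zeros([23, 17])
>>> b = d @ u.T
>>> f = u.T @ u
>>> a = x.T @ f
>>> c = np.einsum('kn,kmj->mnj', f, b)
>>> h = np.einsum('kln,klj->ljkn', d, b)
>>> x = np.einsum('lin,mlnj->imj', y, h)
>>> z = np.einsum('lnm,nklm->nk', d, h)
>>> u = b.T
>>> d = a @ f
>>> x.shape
(5, 23, 3)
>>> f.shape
(3, 3)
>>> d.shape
(7, 3)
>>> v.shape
(7, 7)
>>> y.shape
(7, 5, 3)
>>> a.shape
(7, 3)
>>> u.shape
(7, 23, 3)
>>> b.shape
(3, 23, 7)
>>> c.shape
(23, 3, 7)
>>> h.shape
(23, 7, 3, 3)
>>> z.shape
(23, 7)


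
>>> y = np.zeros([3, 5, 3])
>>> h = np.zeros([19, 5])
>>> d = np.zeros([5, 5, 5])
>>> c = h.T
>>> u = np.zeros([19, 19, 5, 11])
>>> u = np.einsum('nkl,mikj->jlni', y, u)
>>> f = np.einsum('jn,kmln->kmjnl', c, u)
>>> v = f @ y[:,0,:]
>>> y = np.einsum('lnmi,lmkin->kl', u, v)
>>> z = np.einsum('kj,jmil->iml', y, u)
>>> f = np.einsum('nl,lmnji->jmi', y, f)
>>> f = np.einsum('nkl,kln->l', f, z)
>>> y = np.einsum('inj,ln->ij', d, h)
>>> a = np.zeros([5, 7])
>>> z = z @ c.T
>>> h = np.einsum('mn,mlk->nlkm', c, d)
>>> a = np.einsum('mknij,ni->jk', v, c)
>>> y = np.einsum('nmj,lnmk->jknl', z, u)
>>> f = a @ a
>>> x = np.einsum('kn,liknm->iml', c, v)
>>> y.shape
(5, 19, 3, 11)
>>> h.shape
(19, 5, 5, 5)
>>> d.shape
(5, 5, 5)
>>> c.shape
(5, 19)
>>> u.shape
(11, 3, 3, 19)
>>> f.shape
(3, 3)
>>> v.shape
(11, 3, 5, 19, 3)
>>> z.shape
(3, 3, 5)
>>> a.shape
(3, 3)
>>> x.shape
(3, 3, 11)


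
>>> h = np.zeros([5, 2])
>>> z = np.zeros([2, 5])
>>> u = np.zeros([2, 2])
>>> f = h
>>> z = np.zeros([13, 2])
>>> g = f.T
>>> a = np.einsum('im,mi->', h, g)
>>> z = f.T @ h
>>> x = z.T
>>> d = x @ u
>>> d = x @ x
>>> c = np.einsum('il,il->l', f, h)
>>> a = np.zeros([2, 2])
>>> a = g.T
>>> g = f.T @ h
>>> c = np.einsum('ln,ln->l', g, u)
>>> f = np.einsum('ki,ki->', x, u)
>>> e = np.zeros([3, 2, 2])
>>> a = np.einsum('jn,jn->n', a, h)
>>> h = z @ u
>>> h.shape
(2, 2)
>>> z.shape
(2, 2)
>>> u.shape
(2, 2)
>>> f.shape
()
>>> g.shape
(2, 2)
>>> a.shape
(2,)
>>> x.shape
(2, 2)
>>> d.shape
(2, 2)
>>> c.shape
(2,)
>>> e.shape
(3, 2, 2)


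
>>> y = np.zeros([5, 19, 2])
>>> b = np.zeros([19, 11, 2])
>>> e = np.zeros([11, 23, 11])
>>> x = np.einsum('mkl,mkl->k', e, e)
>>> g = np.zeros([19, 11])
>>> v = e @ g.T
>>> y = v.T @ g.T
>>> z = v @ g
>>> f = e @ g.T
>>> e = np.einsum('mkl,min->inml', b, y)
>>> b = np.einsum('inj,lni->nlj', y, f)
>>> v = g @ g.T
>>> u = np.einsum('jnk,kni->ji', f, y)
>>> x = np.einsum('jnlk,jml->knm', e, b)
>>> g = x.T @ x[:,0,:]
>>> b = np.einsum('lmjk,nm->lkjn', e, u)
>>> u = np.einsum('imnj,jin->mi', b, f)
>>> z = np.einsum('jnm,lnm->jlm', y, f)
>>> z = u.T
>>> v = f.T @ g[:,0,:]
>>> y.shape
(19, 23, 19)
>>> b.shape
(23, 2, 19, 11)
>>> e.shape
(23, 19, 19, 2)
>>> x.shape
(2, 19, 11)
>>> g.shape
(11, 19, 11)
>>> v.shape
(19, 23, 11)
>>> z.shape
(23, 2)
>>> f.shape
(11, 23, 19)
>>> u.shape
(2, 23)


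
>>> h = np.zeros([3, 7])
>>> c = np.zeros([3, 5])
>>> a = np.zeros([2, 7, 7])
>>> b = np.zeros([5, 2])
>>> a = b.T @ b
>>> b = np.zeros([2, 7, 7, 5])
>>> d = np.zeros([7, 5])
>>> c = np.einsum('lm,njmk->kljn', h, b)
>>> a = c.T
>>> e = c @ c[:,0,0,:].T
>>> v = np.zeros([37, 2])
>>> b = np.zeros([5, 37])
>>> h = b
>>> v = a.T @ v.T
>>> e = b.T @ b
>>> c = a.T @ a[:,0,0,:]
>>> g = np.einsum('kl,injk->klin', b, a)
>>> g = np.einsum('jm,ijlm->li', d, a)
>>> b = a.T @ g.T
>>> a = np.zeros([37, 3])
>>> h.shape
(5, 37)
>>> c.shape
(5, 3, 7, 5)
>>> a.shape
(37, 3)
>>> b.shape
(5, 3, 7, 3)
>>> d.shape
(7, 5)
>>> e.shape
(37, 37)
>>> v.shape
(5, 3, 7, 37)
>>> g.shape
(3, 2)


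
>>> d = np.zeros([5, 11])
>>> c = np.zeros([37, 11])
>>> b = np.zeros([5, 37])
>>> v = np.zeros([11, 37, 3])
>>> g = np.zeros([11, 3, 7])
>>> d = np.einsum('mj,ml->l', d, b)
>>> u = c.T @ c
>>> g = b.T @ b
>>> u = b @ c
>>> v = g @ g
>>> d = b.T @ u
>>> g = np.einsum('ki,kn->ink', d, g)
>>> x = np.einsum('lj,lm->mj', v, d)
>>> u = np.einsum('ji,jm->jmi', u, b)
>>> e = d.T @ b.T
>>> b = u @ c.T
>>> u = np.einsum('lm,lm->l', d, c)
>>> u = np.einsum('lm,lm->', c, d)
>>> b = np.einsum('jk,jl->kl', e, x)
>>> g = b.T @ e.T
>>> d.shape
(37, 11)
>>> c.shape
(37, 11)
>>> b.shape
(5, 37)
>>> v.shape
(37, 37)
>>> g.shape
(37, 11)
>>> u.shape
()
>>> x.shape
(11, 37)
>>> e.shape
(11, 5)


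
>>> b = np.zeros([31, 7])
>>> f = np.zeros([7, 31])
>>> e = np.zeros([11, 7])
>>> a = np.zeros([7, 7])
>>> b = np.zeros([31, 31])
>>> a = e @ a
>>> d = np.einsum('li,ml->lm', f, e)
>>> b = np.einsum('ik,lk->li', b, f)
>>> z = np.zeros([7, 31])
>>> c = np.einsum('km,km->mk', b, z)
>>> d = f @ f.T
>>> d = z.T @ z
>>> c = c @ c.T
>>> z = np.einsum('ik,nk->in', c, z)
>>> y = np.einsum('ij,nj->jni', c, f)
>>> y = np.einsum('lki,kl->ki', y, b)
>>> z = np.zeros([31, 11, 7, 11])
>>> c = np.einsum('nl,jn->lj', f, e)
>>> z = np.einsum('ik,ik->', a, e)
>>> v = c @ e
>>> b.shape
(7, 31)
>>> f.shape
(7, 31)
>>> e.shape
(11, 7)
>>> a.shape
(11, 7)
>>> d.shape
(31, 31)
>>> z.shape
()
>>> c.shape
(31, 11)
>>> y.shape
(7, 31)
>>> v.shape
(31, 7)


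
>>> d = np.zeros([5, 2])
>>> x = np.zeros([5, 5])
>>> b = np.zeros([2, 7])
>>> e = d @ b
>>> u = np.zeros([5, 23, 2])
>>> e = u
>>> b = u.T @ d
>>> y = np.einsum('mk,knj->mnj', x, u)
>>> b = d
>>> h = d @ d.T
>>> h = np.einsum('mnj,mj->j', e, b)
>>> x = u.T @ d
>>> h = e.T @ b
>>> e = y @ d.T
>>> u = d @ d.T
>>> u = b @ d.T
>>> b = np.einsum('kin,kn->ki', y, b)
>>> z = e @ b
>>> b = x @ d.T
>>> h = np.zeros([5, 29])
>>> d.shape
(5, 2)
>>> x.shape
(2, 23, 2)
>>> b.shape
(2, 23, 5)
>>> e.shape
(5, 23, 5)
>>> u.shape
(5, 5)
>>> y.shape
(5, 23, 2)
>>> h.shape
(5, 29)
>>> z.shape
(5, 23, 23)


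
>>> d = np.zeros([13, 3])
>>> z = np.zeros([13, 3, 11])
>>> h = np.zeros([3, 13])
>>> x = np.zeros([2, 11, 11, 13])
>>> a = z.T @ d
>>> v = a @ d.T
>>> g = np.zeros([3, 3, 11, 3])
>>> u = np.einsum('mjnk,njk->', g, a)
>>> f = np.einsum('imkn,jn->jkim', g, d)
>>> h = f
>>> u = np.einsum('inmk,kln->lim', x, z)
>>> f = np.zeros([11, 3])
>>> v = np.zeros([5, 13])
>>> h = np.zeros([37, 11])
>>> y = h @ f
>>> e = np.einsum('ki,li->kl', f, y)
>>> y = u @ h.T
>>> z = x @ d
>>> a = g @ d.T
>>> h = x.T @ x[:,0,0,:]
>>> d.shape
(13, 3)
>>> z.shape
(2, 11, 11, 3)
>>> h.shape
(13, 11, 11, 13)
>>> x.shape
(2, 11, 11, 13)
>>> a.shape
(3, 3, 11, 13)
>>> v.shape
(5, 13)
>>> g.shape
(3, 3, 11, 3)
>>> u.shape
(3, 2, 11)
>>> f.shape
(11, 3)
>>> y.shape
(3, 2, 37)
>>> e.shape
(11, 37)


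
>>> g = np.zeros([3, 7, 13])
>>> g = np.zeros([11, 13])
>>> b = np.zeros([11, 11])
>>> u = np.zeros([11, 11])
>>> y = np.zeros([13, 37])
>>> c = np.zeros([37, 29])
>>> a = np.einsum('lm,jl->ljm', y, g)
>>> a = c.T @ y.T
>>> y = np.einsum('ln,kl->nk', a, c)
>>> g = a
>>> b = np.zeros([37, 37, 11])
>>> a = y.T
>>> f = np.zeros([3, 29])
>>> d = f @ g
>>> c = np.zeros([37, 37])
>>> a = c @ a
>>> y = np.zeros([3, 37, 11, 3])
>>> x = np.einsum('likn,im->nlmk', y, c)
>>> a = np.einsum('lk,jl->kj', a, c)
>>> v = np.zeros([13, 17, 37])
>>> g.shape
(29, 13)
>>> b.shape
(37, 37, 11)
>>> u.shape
(11, 11)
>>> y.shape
(3, 37, 11, 3)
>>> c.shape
(37, 37)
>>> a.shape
(13, 37)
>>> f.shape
(3, 29)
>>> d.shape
(3, 13)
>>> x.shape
(3, 3, 37, 11)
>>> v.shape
(13, 17, 37)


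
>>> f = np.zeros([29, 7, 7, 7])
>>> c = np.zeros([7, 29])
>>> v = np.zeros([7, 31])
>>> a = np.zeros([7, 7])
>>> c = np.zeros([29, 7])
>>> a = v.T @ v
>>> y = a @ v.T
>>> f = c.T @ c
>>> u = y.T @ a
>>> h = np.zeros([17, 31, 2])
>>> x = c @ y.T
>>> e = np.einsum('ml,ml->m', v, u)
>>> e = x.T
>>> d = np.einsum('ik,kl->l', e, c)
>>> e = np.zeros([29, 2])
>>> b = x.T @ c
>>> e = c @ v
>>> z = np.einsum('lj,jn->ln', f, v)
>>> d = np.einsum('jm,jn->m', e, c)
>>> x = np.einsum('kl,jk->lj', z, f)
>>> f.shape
(7, 7)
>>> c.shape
(29, 7)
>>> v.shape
(7, 31)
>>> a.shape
(31, 31)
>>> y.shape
(31, 7)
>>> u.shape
(7, 31)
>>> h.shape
(17, 31, 2)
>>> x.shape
(31, 7)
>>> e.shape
(29, 31)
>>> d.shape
(31,)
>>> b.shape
(31, 7)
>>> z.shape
(7, 31)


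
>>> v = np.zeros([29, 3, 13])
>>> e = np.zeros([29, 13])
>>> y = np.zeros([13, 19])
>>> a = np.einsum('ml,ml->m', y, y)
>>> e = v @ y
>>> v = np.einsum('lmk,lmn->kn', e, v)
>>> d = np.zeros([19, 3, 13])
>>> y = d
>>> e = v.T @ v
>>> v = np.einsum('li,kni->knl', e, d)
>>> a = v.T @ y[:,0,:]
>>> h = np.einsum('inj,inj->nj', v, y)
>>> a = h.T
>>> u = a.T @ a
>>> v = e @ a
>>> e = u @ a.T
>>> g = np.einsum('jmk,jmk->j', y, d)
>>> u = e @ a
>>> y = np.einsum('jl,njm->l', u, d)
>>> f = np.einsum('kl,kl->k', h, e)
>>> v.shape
(13, 3)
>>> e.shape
(3, 13)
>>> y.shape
(3,)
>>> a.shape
(13, 3)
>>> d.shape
(19, 3, 13)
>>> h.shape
(3, 13)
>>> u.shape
(3, 3)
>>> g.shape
(19,)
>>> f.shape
(3,)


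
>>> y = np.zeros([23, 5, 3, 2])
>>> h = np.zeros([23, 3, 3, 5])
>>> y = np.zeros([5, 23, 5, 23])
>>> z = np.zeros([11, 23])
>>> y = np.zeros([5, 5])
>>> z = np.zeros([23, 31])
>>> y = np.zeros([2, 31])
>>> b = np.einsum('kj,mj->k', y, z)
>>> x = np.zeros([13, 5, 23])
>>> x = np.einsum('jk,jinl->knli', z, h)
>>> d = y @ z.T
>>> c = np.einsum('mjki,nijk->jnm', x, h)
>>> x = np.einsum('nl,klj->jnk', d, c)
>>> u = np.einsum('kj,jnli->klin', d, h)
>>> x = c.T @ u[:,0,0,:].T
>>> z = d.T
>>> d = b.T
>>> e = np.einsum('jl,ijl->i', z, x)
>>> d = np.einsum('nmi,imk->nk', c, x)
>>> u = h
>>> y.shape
(2, 31)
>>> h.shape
(23, 3, 3, 5)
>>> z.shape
(23, 2)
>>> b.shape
(2,)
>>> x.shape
(31, 23, 2)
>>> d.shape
(3, 2)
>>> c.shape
(3, 23, 31)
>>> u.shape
(23, 3, 3, 5)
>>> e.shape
(31,)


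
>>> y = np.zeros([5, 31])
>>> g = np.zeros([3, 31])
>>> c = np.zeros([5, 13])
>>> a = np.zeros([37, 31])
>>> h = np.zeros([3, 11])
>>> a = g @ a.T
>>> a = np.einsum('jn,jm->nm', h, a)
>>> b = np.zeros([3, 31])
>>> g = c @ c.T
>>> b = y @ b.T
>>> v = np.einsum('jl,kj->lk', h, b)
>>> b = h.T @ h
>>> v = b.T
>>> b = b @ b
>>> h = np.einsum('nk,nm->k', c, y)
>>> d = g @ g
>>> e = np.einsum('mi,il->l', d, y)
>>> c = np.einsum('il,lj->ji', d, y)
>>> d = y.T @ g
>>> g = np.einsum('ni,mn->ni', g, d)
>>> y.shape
(5, 31)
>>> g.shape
(5, 5)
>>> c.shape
(31, 5)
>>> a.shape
(11, 37)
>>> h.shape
(13,)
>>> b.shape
(11, 11)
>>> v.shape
(11, 11)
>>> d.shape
(31, 5)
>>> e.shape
(31,)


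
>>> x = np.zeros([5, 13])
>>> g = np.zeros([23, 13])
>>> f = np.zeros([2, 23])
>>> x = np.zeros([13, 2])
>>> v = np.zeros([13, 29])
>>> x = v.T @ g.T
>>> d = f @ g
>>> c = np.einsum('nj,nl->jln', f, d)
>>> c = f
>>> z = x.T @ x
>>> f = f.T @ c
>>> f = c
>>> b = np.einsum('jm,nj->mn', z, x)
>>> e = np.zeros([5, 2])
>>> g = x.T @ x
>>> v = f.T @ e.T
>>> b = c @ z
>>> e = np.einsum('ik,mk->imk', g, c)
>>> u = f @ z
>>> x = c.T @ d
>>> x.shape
(23, 13)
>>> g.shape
(23, 23)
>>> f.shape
(2, 23)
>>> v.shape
(23, 5)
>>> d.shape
(2, 13)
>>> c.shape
(2, 23)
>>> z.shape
(23, 23)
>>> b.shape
(2, 23)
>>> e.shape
(23, 2, 23)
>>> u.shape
(2, 23)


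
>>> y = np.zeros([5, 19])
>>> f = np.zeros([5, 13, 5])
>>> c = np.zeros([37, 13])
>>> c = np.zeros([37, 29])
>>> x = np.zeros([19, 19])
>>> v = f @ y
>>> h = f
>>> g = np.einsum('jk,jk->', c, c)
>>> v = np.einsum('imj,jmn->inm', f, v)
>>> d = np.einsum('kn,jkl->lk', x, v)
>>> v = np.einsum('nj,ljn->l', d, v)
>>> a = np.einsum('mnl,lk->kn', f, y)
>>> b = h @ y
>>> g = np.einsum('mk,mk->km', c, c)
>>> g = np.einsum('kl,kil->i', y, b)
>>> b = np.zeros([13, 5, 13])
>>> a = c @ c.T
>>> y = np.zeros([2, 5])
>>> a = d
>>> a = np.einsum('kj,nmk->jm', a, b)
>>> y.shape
(2, 5)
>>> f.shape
(5, 13, 5)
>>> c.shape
(37, 29)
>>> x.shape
(19, 19)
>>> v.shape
(5,)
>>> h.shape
(5, 13, 5)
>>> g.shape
(13,)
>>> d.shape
(13, 19)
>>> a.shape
(19, 5)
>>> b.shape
(13, 5, 13)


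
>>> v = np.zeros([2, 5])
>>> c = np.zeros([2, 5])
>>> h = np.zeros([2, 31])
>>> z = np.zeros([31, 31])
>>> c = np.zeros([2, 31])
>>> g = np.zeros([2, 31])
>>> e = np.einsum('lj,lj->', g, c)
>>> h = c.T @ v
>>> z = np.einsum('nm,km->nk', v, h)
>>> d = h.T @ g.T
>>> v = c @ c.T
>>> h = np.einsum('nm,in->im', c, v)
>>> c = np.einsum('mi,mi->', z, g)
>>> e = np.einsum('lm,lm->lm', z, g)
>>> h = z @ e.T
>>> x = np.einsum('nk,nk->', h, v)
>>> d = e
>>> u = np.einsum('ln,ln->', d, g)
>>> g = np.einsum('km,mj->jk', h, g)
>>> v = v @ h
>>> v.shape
(2, 2)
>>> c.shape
()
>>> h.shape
(2, 2)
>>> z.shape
(2, 31)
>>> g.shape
(31, 2)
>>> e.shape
(2, 31)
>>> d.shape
(2, 31)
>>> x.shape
()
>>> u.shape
()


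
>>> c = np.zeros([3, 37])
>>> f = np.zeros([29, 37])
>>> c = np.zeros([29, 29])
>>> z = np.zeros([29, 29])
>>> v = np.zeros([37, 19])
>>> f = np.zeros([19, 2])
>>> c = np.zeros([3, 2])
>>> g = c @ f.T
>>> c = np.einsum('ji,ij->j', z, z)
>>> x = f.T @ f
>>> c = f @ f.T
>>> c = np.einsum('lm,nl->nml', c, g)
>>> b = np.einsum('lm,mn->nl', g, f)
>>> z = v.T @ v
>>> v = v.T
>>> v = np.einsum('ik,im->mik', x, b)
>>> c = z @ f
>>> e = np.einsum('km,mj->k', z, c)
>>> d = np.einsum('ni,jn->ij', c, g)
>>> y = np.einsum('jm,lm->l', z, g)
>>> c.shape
(19, 2)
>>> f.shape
(19, 2)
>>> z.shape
(19, 19)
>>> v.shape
(3, 2, 2)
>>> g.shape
(3, 19)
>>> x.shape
(2, 2)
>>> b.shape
(2, 3)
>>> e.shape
(19,)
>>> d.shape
(2, 3)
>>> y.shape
(3,)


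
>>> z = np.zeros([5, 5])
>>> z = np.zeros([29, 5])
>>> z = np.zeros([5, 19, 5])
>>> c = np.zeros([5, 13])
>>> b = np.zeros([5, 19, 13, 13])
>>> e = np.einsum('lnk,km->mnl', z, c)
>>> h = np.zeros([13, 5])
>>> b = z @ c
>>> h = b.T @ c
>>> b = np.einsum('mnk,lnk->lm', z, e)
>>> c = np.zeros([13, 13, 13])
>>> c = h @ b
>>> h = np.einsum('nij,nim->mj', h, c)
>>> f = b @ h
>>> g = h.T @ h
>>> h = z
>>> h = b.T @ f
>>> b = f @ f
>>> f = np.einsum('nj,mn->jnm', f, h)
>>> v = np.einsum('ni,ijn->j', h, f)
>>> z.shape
(5, 19, 5)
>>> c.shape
(13, 19, 5)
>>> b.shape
(13, 13)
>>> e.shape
(13, 19, 5)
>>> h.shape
(5, 13)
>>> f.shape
(13, 13, 5)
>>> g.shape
(13, 13)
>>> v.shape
(13,)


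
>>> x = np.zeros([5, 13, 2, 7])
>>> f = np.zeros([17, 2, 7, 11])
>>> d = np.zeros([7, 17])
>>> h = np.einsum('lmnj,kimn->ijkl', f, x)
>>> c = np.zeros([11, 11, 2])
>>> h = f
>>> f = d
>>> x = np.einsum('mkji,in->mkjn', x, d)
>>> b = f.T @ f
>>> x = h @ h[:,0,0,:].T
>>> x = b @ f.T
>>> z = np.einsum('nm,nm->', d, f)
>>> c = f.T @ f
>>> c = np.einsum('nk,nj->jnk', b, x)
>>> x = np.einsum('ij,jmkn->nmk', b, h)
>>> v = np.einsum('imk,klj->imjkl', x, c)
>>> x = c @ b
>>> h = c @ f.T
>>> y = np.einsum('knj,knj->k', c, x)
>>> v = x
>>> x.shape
(7, 17, 17)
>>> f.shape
(7, 17)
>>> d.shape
(7, 17)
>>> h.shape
(7, 17, 7)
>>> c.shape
(7, 17, 17)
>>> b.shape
(17, 17)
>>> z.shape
()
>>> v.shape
(7, 17, 17)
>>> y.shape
(7,)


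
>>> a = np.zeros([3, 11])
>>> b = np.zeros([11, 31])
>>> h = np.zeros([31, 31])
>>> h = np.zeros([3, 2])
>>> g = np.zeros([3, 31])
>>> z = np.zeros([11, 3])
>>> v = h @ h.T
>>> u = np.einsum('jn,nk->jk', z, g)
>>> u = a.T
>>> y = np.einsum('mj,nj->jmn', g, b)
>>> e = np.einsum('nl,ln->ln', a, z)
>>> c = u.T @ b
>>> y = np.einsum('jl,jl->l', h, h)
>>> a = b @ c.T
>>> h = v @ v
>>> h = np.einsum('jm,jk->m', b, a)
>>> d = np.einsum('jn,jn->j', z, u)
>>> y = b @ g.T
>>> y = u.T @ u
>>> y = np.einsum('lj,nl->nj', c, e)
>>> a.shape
(11, 3)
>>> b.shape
(11, 31)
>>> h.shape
(31,)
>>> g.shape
(3, 31)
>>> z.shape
(11, 3)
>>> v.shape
(3, 3)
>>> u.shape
(11, 3)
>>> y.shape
(11, 31)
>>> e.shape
(11, 3)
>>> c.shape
(3, 31)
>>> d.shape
(11,)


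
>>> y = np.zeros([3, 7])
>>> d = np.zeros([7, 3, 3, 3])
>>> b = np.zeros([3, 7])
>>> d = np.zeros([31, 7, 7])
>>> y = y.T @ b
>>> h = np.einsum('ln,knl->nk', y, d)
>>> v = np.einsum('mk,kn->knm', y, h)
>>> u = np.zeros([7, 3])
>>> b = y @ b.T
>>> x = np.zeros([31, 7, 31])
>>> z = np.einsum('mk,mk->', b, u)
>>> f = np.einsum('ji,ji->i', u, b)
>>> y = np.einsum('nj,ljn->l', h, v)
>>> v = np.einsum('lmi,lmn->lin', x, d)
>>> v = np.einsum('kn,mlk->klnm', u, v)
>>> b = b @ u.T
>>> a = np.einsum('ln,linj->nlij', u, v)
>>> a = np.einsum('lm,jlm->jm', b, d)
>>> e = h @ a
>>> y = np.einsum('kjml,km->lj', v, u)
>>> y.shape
(31, 31)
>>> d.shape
(31, 7, 7)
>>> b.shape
(7, 7)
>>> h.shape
(7, 31)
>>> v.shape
(7, 31, 3, 31)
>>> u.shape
(7, 3)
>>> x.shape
(31, 7, 31)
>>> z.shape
()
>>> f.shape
(3,)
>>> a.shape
(31, 7)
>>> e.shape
(7, 7)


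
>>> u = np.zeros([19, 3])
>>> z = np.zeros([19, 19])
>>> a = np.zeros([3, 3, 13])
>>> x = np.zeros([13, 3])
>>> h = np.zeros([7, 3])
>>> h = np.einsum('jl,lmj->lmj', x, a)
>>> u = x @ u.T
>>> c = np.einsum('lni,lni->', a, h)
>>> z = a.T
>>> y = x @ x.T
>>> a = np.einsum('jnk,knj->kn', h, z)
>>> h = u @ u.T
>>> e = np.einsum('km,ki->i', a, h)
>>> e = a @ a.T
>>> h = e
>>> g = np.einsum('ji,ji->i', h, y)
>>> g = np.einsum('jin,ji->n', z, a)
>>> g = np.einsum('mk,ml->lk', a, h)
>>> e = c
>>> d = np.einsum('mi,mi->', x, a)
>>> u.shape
(13, 19)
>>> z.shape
(13, 3, 3)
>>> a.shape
(13, 3)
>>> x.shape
(13, 3)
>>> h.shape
(13, 13)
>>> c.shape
()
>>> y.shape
(13, 13)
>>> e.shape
()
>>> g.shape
(13, 3)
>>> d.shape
()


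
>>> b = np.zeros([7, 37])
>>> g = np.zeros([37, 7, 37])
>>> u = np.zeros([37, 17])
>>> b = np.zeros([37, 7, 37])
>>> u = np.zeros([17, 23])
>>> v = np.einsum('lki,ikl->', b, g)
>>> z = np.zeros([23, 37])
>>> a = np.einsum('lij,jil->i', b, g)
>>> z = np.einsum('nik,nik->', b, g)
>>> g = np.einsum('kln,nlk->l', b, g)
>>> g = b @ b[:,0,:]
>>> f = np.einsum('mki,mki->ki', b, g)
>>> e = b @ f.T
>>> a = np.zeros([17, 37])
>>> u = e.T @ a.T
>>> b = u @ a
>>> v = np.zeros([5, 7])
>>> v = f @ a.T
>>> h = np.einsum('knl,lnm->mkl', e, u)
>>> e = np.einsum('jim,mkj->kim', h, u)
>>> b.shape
(7, 7, 37)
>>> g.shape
(37, 7, 37)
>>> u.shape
(7, 7, 17)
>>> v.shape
(7, 17)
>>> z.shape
()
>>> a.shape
(17, 37)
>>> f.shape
(7, 37)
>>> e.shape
(7, 37, 7)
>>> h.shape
(17, 37, 7)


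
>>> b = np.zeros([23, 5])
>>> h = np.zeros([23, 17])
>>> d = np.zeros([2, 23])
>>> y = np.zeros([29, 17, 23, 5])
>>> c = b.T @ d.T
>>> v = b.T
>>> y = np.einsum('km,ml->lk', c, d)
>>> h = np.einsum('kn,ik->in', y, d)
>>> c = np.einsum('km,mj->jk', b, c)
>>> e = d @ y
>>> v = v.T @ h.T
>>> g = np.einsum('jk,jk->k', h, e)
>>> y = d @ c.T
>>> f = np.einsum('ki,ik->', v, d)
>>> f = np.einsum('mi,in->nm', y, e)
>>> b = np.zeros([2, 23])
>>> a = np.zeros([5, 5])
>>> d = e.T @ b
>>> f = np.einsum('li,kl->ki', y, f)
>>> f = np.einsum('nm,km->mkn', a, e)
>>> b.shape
(2, 23)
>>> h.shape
(2, 5)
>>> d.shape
(5, 23)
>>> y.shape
(2, 2)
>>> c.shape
(2, 23)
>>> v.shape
(23, 2)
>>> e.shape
(2, 5)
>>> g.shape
(5,)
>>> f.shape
(5, 2, 5)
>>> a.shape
(5, 5)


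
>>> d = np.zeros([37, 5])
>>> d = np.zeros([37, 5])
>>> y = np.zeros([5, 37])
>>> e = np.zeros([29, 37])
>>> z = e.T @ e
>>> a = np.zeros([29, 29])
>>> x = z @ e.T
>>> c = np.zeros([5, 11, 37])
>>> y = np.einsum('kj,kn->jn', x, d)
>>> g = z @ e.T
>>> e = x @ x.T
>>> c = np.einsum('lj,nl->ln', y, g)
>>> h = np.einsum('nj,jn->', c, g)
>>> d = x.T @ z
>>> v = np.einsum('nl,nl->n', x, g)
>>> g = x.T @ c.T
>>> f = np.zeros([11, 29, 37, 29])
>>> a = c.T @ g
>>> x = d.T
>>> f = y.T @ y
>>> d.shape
(29, 37)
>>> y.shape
(29, 5)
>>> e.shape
(37, 37)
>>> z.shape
(37, 37)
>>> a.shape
(37, 29)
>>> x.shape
(37, 29)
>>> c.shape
(29, 37)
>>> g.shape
(29, 29)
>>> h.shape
()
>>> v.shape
(37,)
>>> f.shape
(5, 5)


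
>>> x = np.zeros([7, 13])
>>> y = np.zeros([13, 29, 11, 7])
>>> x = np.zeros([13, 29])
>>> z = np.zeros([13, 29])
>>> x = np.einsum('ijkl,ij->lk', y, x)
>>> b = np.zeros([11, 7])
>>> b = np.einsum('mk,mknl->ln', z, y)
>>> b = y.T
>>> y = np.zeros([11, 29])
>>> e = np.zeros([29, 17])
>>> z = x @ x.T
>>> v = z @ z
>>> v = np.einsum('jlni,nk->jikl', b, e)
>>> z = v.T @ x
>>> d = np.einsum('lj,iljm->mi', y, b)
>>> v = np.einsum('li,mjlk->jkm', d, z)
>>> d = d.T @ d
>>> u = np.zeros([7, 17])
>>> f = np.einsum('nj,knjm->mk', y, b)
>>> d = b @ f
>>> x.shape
(7, 11)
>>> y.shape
(11, 29)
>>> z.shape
(11, 17, 13, 11)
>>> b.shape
(7, 11, 29, 13)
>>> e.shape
(29, 17)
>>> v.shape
(17, 11, 11)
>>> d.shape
(7, 11, 29, 7)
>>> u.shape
(7, 17)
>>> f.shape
(13, 7)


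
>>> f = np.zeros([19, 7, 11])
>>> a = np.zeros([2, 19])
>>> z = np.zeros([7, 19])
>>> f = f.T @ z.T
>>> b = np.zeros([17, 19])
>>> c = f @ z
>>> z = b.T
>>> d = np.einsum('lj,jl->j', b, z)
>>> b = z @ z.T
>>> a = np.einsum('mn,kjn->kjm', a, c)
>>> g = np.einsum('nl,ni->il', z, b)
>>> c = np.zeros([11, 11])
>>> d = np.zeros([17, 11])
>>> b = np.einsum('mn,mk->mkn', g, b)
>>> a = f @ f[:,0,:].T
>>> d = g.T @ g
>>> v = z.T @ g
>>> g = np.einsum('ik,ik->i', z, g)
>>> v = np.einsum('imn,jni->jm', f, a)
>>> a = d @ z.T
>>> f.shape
(11, 7, 7)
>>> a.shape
(17, 19)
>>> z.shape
(19, 17)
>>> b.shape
(19, 19, 17)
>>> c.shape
(11, 11)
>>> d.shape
(17, 17)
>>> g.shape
(19,)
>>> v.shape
(11, 7)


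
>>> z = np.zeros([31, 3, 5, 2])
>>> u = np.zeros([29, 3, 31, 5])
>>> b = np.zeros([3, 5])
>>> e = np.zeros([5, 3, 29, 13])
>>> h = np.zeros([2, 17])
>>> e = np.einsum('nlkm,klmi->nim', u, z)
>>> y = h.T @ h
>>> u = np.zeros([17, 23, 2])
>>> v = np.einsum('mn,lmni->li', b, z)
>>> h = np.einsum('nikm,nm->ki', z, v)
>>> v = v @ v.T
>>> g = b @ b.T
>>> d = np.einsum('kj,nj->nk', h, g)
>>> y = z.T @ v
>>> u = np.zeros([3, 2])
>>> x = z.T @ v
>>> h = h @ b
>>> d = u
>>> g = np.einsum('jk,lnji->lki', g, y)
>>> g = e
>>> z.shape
(31, 3, 5, 2)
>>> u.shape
(3, 2)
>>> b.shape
(3, 5)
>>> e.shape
(29, 2, 5)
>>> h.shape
(5, 5)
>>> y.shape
(2, 5, 3, 31)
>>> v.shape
(31, 31)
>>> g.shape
(29, 2, 5)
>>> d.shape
(3, 2)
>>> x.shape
(2, 5, 3, 31)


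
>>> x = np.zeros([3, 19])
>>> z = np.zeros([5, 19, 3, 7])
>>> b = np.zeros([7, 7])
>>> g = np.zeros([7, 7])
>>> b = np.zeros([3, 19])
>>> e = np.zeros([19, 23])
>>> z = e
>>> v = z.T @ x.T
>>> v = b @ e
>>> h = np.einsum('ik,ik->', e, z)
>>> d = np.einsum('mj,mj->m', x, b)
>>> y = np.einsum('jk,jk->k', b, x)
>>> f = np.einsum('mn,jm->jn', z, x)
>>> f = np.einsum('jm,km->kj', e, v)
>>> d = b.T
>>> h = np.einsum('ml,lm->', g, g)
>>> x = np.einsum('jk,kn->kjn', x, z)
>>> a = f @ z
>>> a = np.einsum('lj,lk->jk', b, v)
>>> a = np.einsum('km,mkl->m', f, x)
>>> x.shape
(19, 3, 23)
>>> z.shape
(19, 23)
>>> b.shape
(3, 19)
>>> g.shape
(7, 7)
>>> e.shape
(19, 23)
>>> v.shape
(3, 23)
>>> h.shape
()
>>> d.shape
(19, 3)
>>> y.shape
(19,)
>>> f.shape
(3, 19)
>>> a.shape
(19,)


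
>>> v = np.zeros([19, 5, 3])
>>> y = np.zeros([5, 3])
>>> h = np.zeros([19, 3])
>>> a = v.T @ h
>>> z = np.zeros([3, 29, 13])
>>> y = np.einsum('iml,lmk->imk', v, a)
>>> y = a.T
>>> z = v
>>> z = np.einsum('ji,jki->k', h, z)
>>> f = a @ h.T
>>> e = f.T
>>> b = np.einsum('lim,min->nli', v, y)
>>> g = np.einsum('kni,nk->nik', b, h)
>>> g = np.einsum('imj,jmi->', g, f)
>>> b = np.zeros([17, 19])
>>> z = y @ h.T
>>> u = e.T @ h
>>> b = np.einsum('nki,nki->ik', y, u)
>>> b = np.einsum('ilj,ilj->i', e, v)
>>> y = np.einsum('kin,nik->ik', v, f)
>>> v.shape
(19, 5, 3)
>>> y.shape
(5, 19)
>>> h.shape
(19, 3)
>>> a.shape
(3, 5, 3)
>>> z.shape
(3, 5, 19)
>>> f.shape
(3, 5, 19)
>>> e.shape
(19, 5, 3)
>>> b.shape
(19,)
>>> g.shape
()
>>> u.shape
(3, 5, 3)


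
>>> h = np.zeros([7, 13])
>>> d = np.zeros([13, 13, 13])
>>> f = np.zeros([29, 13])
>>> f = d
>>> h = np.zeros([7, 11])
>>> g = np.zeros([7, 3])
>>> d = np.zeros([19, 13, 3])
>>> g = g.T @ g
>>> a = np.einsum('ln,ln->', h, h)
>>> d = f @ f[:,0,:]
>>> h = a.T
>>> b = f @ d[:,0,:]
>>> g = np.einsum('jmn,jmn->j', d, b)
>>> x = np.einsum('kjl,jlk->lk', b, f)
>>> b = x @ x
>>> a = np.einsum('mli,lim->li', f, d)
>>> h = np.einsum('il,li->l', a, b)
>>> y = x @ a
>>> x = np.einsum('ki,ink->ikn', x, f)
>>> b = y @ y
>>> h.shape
(13,)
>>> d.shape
(13, 13, 13)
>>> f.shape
(13, 13, 13)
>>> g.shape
(13,)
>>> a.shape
(13, 13)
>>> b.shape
(13, 13)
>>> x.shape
(13, 13, 13)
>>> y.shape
(13, 13)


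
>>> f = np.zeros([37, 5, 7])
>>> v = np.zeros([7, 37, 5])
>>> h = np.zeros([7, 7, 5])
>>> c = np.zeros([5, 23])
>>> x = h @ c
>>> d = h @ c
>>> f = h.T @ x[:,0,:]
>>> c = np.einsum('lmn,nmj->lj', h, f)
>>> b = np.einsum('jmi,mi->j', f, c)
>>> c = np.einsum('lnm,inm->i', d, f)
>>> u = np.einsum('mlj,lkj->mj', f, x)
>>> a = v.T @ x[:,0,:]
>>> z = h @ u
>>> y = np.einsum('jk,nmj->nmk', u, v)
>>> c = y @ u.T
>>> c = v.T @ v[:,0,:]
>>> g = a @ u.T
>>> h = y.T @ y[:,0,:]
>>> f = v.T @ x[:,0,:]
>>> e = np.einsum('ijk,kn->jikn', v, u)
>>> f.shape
(5, 37, 23)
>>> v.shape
(7, 37, 5)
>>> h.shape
(23, 37, 23)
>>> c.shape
(5, 37, 5)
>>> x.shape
(7, 7, 23)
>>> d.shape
(7, 7, 23)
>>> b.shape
(5,)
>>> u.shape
(5, 23)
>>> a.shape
(5, 37, 23)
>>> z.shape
(7, 7, 23)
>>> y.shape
(7, 37, 23)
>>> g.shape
(5, 37, 5)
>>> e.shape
(37, 7, 5, 23)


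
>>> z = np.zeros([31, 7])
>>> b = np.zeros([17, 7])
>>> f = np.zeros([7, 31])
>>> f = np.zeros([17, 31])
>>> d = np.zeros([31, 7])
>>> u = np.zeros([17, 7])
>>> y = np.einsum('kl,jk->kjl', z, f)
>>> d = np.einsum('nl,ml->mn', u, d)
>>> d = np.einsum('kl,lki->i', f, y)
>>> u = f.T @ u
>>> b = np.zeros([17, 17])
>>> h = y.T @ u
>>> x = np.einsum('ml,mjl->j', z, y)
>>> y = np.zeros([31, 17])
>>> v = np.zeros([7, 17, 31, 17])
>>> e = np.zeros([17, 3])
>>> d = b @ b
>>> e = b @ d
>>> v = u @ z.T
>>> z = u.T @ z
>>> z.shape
(7, 7)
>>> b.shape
(17, 17)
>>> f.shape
(17, 31)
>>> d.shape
(17, 17)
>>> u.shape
(31, 7)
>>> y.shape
(31, 17)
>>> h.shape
(7, 17, 7)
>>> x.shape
(17,)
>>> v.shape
(31, 31)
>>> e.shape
(17, 17)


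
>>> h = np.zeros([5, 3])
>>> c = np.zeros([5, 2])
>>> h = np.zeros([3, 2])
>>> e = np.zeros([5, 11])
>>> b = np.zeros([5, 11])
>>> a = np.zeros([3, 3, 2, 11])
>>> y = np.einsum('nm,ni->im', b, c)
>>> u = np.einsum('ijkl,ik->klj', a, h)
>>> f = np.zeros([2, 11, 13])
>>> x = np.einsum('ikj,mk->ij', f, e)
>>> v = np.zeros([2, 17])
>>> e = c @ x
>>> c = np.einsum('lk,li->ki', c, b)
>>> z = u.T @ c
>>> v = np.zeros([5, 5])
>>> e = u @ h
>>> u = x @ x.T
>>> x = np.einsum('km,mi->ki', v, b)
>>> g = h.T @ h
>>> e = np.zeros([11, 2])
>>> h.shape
(3, 2)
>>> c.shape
(2, 11)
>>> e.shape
(11, 2)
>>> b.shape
(5, 11)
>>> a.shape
(3, 3, 2, 11)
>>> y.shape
(2, 11)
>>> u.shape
(2, 2)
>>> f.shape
(2, 11, 13)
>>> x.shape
(5, 11)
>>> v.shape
(5, 5)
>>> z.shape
(3, 11, 11)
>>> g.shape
(2, 2)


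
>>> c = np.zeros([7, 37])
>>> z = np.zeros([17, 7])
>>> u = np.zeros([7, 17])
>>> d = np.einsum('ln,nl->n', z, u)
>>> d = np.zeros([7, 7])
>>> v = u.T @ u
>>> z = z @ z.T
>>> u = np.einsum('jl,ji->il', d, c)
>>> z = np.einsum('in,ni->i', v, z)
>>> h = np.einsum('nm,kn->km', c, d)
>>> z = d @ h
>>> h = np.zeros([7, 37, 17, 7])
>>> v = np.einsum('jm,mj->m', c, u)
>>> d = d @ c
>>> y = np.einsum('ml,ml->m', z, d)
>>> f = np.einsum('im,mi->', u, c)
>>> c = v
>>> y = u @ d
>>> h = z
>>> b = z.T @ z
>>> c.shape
(37,)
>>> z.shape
(7, 37)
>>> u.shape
(37, 7)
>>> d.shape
(7, 37)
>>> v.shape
(37,)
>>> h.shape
(7, 37)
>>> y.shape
(37, 37)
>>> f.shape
()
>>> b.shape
(37, 37)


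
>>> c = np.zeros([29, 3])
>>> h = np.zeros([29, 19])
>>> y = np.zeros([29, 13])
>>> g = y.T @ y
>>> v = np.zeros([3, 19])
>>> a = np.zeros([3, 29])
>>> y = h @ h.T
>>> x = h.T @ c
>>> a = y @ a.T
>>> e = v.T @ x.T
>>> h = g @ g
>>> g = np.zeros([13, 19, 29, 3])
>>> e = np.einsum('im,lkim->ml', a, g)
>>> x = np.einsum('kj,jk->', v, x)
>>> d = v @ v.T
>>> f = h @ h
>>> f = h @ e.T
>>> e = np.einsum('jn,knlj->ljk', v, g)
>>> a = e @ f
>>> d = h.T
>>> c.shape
(29, 3)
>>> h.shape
(13, 13)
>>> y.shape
(29, 29)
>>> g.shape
(13, 19, 29, 3)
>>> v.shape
(3, 19)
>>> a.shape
(29, 3, 3)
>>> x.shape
()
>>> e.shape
(29, 3, 13)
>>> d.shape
(13, 13)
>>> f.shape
(13, 3)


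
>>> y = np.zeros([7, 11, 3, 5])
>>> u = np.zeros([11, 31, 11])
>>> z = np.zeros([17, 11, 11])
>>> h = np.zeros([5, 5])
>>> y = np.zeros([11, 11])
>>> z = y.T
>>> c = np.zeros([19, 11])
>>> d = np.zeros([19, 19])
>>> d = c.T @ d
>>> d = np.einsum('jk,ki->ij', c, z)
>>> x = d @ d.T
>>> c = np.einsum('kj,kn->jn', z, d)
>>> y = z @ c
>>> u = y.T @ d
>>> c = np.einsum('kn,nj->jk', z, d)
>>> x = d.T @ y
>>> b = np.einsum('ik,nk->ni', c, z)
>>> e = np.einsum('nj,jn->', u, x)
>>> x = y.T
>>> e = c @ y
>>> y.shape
(11, 19)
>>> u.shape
(19, 19)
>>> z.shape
(11, 11)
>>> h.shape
(5, 5)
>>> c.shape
(19, 11)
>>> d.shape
(11, 19)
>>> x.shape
(19, 11)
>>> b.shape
(11, 19)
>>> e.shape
(19, 19)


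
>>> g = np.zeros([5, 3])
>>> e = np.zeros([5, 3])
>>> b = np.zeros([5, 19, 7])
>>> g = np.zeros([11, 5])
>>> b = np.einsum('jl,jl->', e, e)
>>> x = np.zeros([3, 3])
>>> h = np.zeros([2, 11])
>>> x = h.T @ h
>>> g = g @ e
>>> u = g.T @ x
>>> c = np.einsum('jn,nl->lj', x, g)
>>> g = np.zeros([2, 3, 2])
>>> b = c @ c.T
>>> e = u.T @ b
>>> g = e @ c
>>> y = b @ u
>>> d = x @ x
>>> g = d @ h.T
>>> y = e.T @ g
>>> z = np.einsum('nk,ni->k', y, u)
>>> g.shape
(11, 2)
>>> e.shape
(11, 3)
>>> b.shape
(3, 3)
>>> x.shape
(11, 11)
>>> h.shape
(2, 11)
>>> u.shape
(3, 11)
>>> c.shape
(3, 11)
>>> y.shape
(3, 2)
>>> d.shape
(11, 11)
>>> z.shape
(2,)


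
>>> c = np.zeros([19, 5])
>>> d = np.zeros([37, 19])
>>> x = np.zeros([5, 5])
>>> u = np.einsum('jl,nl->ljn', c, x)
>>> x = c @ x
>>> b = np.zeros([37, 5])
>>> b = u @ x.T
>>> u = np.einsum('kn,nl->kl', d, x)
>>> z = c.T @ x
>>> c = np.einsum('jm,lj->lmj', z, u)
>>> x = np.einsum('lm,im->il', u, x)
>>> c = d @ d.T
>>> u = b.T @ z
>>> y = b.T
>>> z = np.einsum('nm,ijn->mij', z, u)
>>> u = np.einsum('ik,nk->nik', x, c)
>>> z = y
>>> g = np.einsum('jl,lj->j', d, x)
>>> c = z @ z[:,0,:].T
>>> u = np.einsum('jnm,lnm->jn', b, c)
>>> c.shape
(19, 19, 19)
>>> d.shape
(37, 19)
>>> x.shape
(19, 37)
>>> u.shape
(5, 19)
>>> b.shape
(5, 19, 19)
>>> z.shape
(19, 19, 5)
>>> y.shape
(19, 19, 5)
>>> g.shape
(37,)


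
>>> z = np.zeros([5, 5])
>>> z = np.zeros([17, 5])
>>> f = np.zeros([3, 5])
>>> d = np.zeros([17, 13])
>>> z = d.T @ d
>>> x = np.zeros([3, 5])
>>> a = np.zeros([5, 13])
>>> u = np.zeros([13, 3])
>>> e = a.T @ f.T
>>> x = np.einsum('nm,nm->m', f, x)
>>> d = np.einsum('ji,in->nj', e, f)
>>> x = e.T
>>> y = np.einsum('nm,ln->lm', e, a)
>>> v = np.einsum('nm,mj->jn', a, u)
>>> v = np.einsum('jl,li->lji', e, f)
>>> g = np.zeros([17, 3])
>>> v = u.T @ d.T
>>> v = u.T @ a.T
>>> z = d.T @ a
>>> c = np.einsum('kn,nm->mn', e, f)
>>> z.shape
(13, 13)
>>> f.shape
(3, 5)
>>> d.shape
(5, 13)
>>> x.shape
(3, 13)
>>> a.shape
(5, 13)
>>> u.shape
(13, 3)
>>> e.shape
(13, 3)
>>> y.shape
(5, 3)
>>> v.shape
(3, 5)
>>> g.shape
(17, 3)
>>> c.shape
(5, 3)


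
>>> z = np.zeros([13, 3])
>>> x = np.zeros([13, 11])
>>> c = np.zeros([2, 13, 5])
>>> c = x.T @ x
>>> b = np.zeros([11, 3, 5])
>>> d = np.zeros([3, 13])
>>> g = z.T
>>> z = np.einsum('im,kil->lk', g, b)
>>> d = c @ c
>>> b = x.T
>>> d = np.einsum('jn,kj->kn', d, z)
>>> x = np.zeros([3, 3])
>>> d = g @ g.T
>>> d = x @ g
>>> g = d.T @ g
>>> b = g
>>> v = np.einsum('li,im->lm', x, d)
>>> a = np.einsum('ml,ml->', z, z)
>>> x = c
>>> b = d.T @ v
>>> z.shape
(5, 11)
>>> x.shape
(11, 11)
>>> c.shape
(11, 11)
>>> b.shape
(13, 13)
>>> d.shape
(3, 13)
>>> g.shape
(13, 13)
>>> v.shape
(3, 13)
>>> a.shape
()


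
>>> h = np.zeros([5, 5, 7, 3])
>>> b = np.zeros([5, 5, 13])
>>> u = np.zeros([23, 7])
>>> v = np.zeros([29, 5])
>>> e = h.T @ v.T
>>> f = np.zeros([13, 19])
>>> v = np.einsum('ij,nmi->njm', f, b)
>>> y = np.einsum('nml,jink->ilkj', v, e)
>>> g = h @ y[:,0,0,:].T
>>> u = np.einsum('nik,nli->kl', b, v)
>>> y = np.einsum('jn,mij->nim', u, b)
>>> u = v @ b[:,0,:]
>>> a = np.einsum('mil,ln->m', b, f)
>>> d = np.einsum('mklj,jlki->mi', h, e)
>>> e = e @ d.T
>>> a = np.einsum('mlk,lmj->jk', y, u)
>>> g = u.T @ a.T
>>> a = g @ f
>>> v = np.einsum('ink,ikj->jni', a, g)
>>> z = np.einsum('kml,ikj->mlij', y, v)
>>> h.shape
(5, 5, 7, 3)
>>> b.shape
(5, 5, 13)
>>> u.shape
(5, 19, 13)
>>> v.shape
(13, 19, 13)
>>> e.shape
(3, 7, 5, 5)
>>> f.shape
(13, 19)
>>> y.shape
(19, 5, 5)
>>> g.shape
(13, 19, 13)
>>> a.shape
(13, 19, 19)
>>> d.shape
(5, 29)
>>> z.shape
(5, 5, 13, 13)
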